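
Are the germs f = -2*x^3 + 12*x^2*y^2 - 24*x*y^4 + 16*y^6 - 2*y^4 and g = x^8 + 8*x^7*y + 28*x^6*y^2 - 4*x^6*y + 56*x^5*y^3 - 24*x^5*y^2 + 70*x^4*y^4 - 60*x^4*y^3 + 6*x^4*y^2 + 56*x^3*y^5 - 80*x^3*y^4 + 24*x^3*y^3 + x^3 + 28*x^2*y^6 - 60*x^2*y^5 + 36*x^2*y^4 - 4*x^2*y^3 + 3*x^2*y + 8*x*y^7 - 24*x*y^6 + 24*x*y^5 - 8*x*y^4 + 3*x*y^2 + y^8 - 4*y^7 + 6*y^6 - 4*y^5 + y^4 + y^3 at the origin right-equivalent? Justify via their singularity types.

Yes.

The Hessian of f at 0 has rank 0. Corank 2; j^3 = -2*x^3 is a perfect cube, so E-series; the 4-jet and mu = 6 give E_6. The Hessian of g at 0 has rank 0. Corank 2; j^3 = (x + y)^3 is a perfect cube, so E-series; the 4-jet and mu = 6 give E_6. Both have type E_6, hence right-equivalent.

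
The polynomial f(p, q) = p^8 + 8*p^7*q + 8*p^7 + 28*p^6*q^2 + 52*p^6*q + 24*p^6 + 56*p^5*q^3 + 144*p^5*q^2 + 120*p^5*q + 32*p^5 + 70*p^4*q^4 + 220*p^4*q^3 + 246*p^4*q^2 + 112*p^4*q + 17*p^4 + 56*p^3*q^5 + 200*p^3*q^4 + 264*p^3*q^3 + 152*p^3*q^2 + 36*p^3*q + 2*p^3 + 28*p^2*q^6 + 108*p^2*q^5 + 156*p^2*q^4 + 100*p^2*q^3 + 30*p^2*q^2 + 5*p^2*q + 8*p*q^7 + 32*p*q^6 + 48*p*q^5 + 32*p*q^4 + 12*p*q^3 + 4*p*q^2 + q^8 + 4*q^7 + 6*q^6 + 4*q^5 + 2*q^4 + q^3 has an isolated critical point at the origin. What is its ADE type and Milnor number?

The Hessian of f at 0 is [[0, 0], [0, 0]] with rank 0, so corank 2. A Groebner basis of the Jacobian ideal J(f) in C{p,q} is {p*q^2 + p*q/8 + q^2/8, -p*q/8 + q^3 - q^2/8, p^2 + 3*p*q/2 + q^2/2}; counting standard monomials gives mu = 5. Corank 2; j^3 = (p + q)^2*(2*p + q) has shape L^2 M (L != M), so D-series; mu = 5 gives D_5.

Type D_{5}, Milnor number mu = 5.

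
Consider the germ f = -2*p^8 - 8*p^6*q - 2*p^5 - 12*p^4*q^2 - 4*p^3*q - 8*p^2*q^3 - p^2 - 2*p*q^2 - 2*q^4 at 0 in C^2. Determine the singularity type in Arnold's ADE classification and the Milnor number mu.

Type A_{3}, Milnor number mu = 3.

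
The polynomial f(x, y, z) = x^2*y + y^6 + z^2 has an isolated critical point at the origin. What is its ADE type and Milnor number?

The Hessian of f at 0 is [[0, 0, 0], [0, 0, 0], [0, 0, 2]] with rank 1, so corank 2. A Groebner basis of the Jacobian ideal J(f) in C{x,y,z} is {x^2/6 + y^5, x^3, x*y, z}; counting standard monomials gives mu = 7. Corank 2; j^3 = x^2*y has shape L^2 M (L != M), so D-series; mu = 7 gives D_7.

Type D7, Milnor number mu = 7.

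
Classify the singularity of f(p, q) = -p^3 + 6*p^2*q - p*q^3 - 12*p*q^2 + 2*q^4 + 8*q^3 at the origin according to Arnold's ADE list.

E_7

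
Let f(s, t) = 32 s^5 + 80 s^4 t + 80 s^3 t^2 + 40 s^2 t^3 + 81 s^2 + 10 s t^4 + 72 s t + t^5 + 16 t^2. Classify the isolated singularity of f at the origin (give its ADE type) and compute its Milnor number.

Type A_{4}, Milnor number mu = 4.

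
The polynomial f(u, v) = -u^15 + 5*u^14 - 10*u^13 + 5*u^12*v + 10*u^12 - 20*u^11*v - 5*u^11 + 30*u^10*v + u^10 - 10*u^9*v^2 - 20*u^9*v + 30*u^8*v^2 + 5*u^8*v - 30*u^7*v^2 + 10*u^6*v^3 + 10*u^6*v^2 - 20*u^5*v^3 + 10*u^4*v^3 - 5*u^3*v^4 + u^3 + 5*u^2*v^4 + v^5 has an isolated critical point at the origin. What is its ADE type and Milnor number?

The Hessian of f at 0 has rank 0. Corank 2; j^3 = u^3 is a perfect cube, so E-series; the 5-jet and mu = 8 give E_8.

Type E_8, Milnor number mu = 8.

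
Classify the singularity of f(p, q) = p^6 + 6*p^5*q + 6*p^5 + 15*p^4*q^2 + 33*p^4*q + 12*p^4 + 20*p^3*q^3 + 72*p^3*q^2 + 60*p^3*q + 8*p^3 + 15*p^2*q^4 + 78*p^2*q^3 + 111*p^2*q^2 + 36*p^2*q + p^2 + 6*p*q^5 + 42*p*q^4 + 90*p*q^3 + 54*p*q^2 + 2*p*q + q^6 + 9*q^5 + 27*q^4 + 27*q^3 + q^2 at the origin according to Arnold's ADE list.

A2

The Hessian of f at 0 is [[2, 2], [2, 2]] with rank 1, so corank 1. A Groebner basis of the Jacobian ideal J(f) in C{p,q} is {q^2, p + q}; counting standard monomials gives mu = 2. Corank 1: A-series; mu = 2 gives A_2.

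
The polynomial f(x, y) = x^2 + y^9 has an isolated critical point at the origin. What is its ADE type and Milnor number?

Type A_{8}, Milnor number mu = 8.

The Hessian of f at 0 has rank 1. Corank 1: A-series; mu = 8 gives A_8.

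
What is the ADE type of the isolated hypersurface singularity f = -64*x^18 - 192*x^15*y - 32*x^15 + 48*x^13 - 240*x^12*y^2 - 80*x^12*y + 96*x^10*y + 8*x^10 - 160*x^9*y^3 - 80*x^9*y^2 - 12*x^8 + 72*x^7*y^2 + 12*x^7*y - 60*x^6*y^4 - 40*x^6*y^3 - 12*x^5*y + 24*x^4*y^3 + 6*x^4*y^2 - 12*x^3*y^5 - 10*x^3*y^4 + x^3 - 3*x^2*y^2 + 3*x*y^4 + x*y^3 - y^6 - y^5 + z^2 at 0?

E_7

The Hessian of f at 0 is [[0, 0, 0], [0, 0, 0], [0, 0, 2]] with rank 1, so corank 2. A Groebner basis of the Jacobian ideal J(f) in C{x,y,z} is {-x^2 + y^4 - y^3/3, x^3, x^2*y + x^2/3 + y^3/9, -x^2 + x*y^2 - y^3/3, z}; counting standard monomials gives mu = 7. Corank 2; j^3 = x^3 is a perfect cube, so E-series; the 4-jet and mu = 7 give E_7.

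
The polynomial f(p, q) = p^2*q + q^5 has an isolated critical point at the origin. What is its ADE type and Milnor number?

The Hessian of f at 0 is [[0, 0], [0, 0]] with rank 0, so corank 2. A Groebner basis of the Jacobian ideal J(f) in C{p,q} is {p^2/5 + q^4, p^3, p*q}; counting standard monomials gives mu = 6. Corank 2; j^3 = p^2*q has shape L^2 M (L != M), so D-series; mu = 6 gives D_6.

Type D6, Milnor number mu = 6.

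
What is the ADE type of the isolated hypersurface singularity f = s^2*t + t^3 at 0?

D_{4}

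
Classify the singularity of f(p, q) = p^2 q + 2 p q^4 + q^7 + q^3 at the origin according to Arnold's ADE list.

D4

The Hessian of f at 0 has rank 0. Corank 2; j^3 = q*(p^2 + q^2) splits into three distinct lines over C (the quadratic factor has nonzero discriminant), so D_4.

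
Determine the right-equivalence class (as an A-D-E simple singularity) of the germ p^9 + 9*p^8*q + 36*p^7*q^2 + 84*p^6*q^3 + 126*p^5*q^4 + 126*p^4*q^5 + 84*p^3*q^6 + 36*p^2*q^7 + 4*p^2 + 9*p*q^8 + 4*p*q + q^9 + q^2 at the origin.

The Hessian of f at 0 is [[8, 4], [4, 2]] with rank 1, so corank 1. A Groebner basis of the Jacobian ideal J(f) in C{p,q} is {q^8, p + q/2}; counting standard monomials gives mu = 8. Corank 1: A-series; mu = 8 gives A_8.

A8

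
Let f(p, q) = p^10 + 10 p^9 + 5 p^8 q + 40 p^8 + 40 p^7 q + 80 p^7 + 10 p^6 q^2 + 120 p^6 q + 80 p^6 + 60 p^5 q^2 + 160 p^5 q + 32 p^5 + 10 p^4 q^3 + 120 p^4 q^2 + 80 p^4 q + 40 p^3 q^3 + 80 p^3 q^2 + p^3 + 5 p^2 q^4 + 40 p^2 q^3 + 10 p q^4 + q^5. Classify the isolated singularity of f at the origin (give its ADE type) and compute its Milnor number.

The Hessian of f at 0 is [[0, 0], [0, 0]] with rank 0, so corank 2. A Groebner basis of the Jacobian ideal J(f) in C{p,q} is {q^5, p*q^3 + q^4/8, p^2}; counting standard monomials gives mu = 8. Corank 2; j^3 = p^3 is a perfect cube, so E-series; the 5-jet and mu = 8 give E_8.

Type E8, Milnor number mu = 8.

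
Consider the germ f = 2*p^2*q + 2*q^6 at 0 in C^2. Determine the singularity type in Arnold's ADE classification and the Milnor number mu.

Type D_7, Milnor number mu = 7.

The Hessian of f at 0 has rank 0. Corank 2; j^3 = 2*p^2*q has shape L^2 M (L != M), so D-series; mu = 7 gives D_7.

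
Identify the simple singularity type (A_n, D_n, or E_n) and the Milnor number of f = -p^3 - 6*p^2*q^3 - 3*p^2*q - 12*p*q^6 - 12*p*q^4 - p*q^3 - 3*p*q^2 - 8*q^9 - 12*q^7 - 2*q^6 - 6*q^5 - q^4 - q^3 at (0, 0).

Type E_7, Milnor number mu = 7.

The Hessian of f at 0 is [[0, 0], [0, 0]] with rank 0, so corank 2. A Groebner basis of the Jacobian ideal J(f) in C{p,q} is {p^3 + 3*p^2*q + 6*p^2 + 12*p*q + 6*q^2, -3*p^2 + p*q^2 - 6*p*q - 3*q^2, 3*p^2 + 6*p*q + q^3 + 3*q^2}; counting standard monomials gives mu = 7. Corank 2; j^3 = -(p + q)^3 is a perfect cube, so E-series; the 4-jet and mu = 7 give E_7.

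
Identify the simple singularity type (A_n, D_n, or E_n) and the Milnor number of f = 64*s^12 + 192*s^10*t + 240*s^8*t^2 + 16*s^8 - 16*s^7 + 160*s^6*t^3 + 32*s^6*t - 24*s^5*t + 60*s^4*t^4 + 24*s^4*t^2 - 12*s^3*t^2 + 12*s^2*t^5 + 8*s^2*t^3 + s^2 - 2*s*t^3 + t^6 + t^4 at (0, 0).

The Hessian of f at 0 has rank 1. Corank 1: A-series; mu = 3 gives A_3.

Type A3, Milnor number mu = 3.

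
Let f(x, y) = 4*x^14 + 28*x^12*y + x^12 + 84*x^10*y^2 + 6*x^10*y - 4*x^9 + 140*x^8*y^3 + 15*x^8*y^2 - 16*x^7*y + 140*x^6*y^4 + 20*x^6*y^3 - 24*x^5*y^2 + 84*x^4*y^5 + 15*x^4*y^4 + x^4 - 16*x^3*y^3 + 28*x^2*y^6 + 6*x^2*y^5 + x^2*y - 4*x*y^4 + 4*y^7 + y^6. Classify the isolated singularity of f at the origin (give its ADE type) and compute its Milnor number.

Type D_{7}, Milnor number mu = 7.

The Hessian of f at 0 is [[0, 0], [0, 0]] with rank 0, so corank 2. A Groebner basis of the Jacobian ideal J(f) in C{x,y} is {-x*y/2 + y^4, x^3, x^2*y, x^2/3 + x*y^2}; counting standard monomials gives mu = 7. Corank 2; j^3 = x^2*y has shape L^2 M (L != M), so D-series; mu = 7 gives D_7.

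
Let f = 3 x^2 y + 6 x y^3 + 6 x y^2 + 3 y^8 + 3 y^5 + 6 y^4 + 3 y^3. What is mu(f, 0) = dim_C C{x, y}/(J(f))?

9

The Hessian of f at 0 has rank 0. Corank 2; j^3 = 3*y*(x + y)^2 has shape L^2 M (L != M), so D-series; mu = 9 gives D_9.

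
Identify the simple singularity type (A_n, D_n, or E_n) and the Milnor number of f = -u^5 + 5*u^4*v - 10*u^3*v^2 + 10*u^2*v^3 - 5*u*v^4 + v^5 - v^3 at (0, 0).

The Hessian of f at 0 is [[0, 0], [0, 0]] with rank 0, so corank 2. A Groebner basis of the Jacobian ideal J(f) in C{u,v} is {u^4 - 4*u^3*v, v^2}; counting standard monomials gives mu = 8. Corank 2; j^3 = -v^3 is a perfect cube, so E-series; the 5-jet and mu = 8 give E_8.

Type E_{8}, Milnor number mu = 8.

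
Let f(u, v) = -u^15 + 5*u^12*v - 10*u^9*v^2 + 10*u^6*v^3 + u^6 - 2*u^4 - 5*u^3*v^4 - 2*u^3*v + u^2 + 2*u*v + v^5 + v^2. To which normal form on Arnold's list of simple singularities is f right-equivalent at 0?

The Hessian of f at 0 is [[2, 2], [2, 2]] with rank 1, so corank 1. A Groebner basis of the Jacobian ideal J(f) in C{u,v} is {u + v^3 + v, u^2 - v^2, u*v + v^2}; counting standard monomials gives mu = 4. Corank 1: A-series; mu = 4 gives A_4.

A_4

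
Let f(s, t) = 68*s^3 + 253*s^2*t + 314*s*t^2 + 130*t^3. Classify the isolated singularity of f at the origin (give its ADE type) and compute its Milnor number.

The Hessian of f at 0 has rank 0. Corank 2; j^3 = (4*s + 5*t)*(17*s^2 + 42*s*t + 26*t^2) splits into three distinct lines over C (the quadratic factor has nonzero discriminant), so D_4.

Type D_4, Milnor number mu = 4.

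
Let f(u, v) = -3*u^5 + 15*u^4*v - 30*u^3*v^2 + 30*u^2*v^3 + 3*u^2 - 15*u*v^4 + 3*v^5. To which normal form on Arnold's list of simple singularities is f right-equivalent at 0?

A4

The Hessian of f at 0 has rank 1. Corank 1: A-series; mu = 4 gives A_4.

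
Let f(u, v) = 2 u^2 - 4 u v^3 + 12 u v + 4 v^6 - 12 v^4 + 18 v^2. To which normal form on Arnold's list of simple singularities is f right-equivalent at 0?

A_{5}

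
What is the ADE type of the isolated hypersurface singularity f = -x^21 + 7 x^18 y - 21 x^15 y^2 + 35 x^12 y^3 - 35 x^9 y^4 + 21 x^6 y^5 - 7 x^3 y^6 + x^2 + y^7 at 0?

A_6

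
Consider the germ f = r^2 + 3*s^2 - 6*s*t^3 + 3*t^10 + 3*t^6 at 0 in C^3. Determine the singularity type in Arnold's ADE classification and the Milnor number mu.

The Hessian of f at 0 is [[6, 0, 0], [0, 0, 0], [0, 0, 2]] with rank 2, so corank 1. A Groebner basis of the Jacobian ideal J(f) in C{s,t,r} is {s^3, -s + t^3, r}; counting standard monomials gives mu = 9. Corank 1: A-series; mu = 9 gives A_9.

Type A_9, Milnor number mu = 9.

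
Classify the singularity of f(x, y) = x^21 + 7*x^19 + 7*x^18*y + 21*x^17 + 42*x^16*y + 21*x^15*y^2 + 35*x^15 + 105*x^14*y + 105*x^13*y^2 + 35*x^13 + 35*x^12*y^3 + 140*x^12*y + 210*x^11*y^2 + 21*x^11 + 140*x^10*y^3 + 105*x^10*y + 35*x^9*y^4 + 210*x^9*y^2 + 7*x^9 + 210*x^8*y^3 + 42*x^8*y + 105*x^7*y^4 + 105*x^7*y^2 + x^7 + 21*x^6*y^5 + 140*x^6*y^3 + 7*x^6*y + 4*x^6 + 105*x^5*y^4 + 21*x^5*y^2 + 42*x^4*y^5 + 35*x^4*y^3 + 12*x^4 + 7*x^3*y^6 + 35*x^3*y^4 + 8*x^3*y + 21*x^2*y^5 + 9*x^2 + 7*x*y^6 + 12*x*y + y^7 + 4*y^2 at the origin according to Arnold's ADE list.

The Hessian of f at 0 has rank 1. Corank 1: A-series; mu = 6 gives A_6.

A6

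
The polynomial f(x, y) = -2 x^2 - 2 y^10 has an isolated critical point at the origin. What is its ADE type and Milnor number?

The Hessian of f at 0 is [[-4, 0], [0, 0]] with rank 1, so corank 1. A Groebner basis of the Jacobian ideal J(f) in C{x,y} is {y^9, x}; counting standard monomials gives mu = 9. Corank 1: A-series; mu = 9 gives A_9.

Type A9, Milnor number mu = 9.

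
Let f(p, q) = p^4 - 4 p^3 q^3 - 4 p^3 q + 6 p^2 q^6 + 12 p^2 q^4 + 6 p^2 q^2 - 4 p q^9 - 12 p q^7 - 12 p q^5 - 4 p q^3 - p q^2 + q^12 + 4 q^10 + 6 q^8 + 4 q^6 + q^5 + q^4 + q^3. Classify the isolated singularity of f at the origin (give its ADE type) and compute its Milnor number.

Type D_{5}, Milnor number mu = 5.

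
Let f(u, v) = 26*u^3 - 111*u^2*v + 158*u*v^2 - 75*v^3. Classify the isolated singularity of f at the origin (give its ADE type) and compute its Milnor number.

The Hessian of f at 0 is [[0, 0], [0, 0]] with rank 0, so corank 2. A Groebner basis of the Jacobian ideal J(f) in C{u,v} is {v^3, u^2 - 11*v^2/3, u*v - 2*v^2}; counting standard monomials gives mu = 4. Corank 2; j^3 = (2*u - 3*v)*(13*u^2 - 36*u*v + 25*v^2) splits into three distinct lines over C (the quadratic factor has nonzero discriminant), so D_4.

Type D_{4}, Milnor number mu = 4.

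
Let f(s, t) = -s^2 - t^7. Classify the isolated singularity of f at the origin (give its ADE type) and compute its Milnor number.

The Hessian of f at 0 has rank 1. Corank 1: A-series; mu = 6 gives A_6.

Type A6, Milnor number mu = 6.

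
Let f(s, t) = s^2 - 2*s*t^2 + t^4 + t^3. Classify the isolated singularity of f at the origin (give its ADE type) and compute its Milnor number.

Type A_{2}, Milnor number mu = 2.

The Hessian of f at 0 has rank 1. Corank 1: A-series; mu = 2 gives A_2.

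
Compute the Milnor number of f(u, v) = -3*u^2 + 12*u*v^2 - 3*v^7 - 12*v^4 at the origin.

6

The Hessian of f at 0 is [[-6, 0], [0, 0]] with rank 1, so corank 1. A Groebner basis of the Jacobian ideal J(f) in C{u,v} is {u^3, -u/2 + v^2}; counting standard monomials gives mu = 6. Corank 1: A-series; mu = 6 gives A_6.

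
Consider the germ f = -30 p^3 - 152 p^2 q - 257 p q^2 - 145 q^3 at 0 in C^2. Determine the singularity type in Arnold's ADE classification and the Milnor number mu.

Type D_{4}, Milnor number mu = 4.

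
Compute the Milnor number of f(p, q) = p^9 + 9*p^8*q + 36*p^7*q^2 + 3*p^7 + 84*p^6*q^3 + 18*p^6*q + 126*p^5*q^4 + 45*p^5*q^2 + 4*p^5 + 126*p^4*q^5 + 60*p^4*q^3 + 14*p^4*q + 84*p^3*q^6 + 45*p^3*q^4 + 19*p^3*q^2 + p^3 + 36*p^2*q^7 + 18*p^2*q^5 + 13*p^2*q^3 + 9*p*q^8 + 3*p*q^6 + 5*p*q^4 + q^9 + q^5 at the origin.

The Hessian of f at 0 is [[0, 0], [0, 0]] with rank 0, so corank 2. A Groebner basis of the Jacobian ideal J(f) in C{p,q} is {p^2/2 + p*q^3, -2*p^2 + q^4, p^3, p^2*q}; counting standard monomials gives mu = 8. Corank 2; j^3 = p^3 is a perfect cube, so E-series; the 5-jet and mu = 8 give E_8.

8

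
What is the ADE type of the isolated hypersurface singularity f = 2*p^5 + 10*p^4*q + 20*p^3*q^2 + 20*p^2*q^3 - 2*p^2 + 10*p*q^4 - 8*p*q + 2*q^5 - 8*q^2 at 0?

The Hessian of f at 0 has rank 1. Corank 1: A-series; mu = 4 gives A_4.

A_{4}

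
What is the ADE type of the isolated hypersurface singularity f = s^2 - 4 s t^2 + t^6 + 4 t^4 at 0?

The Hessian of f at 0 has rank 1. Corank 1: A-series; mu = 5 gives A_5.

A_5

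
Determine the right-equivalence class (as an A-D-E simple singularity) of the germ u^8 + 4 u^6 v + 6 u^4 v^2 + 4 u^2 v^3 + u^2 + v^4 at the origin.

The Hessian of f at 0 has rank 1. Corank 1: A-series; mu = 3 gives A_3.

A3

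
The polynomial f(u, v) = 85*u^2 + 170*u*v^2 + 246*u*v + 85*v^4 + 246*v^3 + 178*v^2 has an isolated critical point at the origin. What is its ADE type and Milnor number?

Type A_1, Milnor number mu = 1.

The Hessian of f at 0 has rank 2. Corank 0: nondegenerate Morse point, so A_1.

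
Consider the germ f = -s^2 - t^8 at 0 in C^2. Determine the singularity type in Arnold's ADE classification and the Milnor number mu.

The Hessian of f at 0 has rank 1. Corank 1: A-series; mu = 7 gives A_7.

Type A_{7}, Milnor number mu = 7.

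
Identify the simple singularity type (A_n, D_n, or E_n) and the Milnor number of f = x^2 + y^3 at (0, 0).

Type A_{2}, Milnor number mu = 2.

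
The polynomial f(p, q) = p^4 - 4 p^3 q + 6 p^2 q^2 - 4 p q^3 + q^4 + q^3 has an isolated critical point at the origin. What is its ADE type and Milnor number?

Type E_{6}, Milnor number mu = 6.

The Hessian of f at 0 has rank 0. Corank 2; j^3 = q^3 is a perfect cube, so E-series; the 4-jet and mu = 6 give E_6.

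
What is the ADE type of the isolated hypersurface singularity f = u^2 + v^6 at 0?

A_5

The Hessian of f at 0 has rank 1. Corank 1: A-series; mu = 5 gives A_5.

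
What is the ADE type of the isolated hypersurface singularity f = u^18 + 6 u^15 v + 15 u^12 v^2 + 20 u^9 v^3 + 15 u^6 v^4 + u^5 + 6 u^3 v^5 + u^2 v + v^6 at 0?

D7

The Hessian of f at 0 has rank 0. Corank 2; j^3 = u^2*v has shape L^2 M (L != M), so D-series; mu = 7 gives D_7.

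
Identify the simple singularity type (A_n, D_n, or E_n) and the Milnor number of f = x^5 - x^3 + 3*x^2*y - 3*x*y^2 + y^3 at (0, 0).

Type E_{8}, Milnor number mu = 8.

The Hessian of f at 0 is [[0, 0], [0, 0]] with rank 0, so corank 2. A Groebner basis of the Jacobian ideal J(f) in C{x,y} is {y^5, x*y^3 - 3*y^4/4, x^2 - 2*x*y + y^2}; counting standard monomials gives mu = 8. Corank 2; j^3 = -(x - y)^3 is a perfect cube, so E-series; the 5-jet and mu = 8 give E_8.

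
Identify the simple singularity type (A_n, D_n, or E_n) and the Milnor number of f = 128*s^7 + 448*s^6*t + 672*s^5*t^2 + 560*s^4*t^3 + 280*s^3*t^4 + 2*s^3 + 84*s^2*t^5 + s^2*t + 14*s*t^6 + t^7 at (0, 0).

Type D8, Milnor number mu = 8.

The Hessian of f at 0 has rank 0. Corank 2; j^3 = s^2*(2*s + t) has shape L^2 M (L != M), so D-series; mu = 8 gives D_8.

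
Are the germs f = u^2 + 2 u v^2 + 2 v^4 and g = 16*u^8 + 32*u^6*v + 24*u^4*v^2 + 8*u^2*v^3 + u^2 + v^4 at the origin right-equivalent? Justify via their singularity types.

The Hessian of f at 0 is [[2, 0], [0, 0]] with rank 1, so corank 1. A Groebner basis of the Jacobian ideal J(f) in C{u,v} is {u^2, u*v, u + v^2}; counting standard monomials gives mu = 3. Corank 1: A-series; mu = 3 gives A_3. The Hessian of g at 0 is [[2, 0], [0, 0]] with rank 1, so corank 1. A Groebner basis of the Jacobian ideal J(g) in C{u,v} is {v^3, u}; counting standard monomials gives mu = 3. Corank 1: A-series; mu = 3 gives A_3. Both have type A_3, hence right-equivalent.

Yes.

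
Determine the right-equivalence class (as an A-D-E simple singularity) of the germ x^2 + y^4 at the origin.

A_3

The Hessian of f at 0 has rank 1. Corank 1: A-series; mu = 3 gives A_3.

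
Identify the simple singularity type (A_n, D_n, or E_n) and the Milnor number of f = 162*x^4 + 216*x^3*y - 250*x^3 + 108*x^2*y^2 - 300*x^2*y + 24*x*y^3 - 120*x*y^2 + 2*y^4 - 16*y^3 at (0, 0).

Type E6, Milnor number mu = 6.

The Hessian of f at 0 has rank 0. Corank 2; j^3 = -2*(5*x + 2*y)^3 is a perfect cube, so E-series; the 4-jet and mu = 6 give E_6.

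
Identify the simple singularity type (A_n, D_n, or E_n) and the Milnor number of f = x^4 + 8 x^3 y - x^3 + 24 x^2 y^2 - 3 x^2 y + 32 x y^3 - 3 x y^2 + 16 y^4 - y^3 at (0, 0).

The Hessian of f at 0 has rank 0. Corank 2; j^3 = -(x + y)^3 is a perfect cube, so E-series; the 4-jet and mu = 6 give E_6.

Type E_6, Milnor number mu = 6.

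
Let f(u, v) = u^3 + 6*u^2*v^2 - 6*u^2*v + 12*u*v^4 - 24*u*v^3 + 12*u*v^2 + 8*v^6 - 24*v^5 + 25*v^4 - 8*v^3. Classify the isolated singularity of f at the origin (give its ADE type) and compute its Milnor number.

Type E_{6}, Milnor number mu = 6.

The Hessian of f at 0 is [[0, 0], [0, 0]] with rank 0, so corank 2. A Groebner basis of the Jacobian ideal J(f) in C{u,v} is {u^3 + 3*u^2 - 12*u*v + 12*v^2, u^2*v + u^2 - 4*u*v + 4*v^2, u^2/4 + u*v^2 - u*v + v^2, v^3}; counting standard monomials gives mu = 6. Corank 2; j^3 = (u - 2*v)^3 is a perfect cube, so E-series; the 4-jet and mu = 6 give E_6.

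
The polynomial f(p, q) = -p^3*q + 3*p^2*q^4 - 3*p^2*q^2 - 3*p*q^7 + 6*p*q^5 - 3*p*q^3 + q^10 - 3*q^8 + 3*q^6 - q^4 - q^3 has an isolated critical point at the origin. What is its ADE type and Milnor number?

The Hessian of f at 0 has rank 0. Corank 2; j^3 = -q^3 is a perfect cube, so E-series; the 4-jet and mu = 7 give E_7.

Type E7, Milnor number mu = 7.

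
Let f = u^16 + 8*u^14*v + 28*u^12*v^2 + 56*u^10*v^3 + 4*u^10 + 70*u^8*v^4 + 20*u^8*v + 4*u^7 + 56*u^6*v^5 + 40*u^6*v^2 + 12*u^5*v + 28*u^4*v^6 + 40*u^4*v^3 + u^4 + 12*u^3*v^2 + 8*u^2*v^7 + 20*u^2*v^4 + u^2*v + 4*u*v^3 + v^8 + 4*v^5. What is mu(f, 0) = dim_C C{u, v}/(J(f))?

The Hessian of f at 0 has rank 0. Corank 2; j^3 = u^2*v has shape L^2 M (L != M), so D-series; mu = 9 gives D_9.

9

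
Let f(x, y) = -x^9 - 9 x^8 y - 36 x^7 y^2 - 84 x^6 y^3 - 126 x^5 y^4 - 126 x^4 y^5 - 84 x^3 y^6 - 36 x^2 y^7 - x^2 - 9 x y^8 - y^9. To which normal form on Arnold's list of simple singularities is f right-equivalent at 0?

The Hessian of f at 0 is [[-2, 0], [0, 0]] with rank 1, so corank 1. A Groebner basis of the Jacobian ideal J(f) in C{x,y} is {y^8, x}; counting standard monomials gives mu = 8. Corank 1: A-series; mu = 8 gives A_8.

A_8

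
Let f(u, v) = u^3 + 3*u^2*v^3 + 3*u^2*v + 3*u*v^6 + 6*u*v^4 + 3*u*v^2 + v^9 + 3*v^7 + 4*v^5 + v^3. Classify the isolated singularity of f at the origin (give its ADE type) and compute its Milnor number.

Type E_{8}, Milnor number mu = 8.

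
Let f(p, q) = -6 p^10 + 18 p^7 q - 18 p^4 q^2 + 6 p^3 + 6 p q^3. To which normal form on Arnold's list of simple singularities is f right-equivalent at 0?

E7

The Hessian of f at 0 is [[0, 0], [0, 0]] with rank 0, so corank 2. A Groebner basis of the Jacobian ideal J(f) in C{p,q} is {p^3, p*q^2, 3*p^2 + q^3}; counting standard monomials gives mu = 7. Corank 2; j^3 = 6*p^3 is a perfect cube, so E-series; the 4-jet and mu = 7 give E_7.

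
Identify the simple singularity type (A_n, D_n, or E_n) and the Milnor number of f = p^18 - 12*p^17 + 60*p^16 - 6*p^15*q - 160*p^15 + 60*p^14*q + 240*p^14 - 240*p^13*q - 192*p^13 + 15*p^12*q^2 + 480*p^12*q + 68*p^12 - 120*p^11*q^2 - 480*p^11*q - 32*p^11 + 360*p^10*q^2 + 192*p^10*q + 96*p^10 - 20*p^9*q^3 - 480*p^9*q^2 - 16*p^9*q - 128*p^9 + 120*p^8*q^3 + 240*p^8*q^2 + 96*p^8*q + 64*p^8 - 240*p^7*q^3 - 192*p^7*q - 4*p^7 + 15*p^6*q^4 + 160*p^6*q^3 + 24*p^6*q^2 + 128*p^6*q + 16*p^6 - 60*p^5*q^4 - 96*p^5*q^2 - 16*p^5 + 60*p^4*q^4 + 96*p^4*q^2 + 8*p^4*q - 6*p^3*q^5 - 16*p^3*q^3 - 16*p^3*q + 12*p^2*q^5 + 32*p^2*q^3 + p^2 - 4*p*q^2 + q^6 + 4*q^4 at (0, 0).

Type A5, Milnor number mu = 5.

The Hessian of f at 0 is [[2, 0], [0, 0]] with rank 1, so corank 1. A Groebner basis of the Jacobian ideal J(f) in C{p,q} is {p^3, p^2*q, -p/2 + q^2}; counting standard monomials gives mu = 5. Corank 1: A-series; mu = 5 gives A_5.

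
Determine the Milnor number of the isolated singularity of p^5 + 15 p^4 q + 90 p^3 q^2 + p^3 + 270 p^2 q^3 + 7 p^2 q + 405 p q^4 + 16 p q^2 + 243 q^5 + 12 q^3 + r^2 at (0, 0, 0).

The Hessian of f at 0 has rank 1. Corank 2; j^3 = (p + 2*q)^2*(p + 3*q) has shape L^2 M (L != M), so D-series; mu = 6 gives D_6.

6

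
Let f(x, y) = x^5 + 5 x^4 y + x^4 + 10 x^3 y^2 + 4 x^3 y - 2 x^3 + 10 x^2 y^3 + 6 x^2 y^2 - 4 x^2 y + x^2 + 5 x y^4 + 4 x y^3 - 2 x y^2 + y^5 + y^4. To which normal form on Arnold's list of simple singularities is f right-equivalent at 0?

The Hessian of f at 0 has rank 1. Corank 1: A-series; mu = 4 gives A_4.

A4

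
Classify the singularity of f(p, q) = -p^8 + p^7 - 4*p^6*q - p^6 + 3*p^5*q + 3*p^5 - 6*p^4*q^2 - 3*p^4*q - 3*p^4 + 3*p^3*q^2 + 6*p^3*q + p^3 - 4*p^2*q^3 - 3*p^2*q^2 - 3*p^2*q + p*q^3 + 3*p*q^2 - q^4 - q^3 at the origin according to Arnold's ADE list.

E7

The Hessian of f at 0 has rank 0. Corank 2; j^3 = (p - q)^3 is a perfect cube, so E-series; the 4-jet and mu = 7 give E_7.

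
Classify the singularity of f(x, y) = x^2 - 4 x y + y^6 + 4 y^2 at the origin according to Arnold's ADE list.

A_{5}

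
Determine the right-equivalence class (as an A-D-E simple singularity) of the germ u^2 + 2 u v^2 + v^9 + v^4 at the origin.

The Hessian of f at 0 has rank 1. Corank 1: A-series; mu = 8 gives A_8.

A_8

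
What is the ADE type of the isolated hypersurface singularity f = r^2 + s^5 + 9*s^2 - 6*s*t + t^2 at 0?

The Hessian of f at 0 is [[18, -6, 0], [-6, 2, 0], [0, 0, 2]] with rank 2, so corank 1. A Groebner basis of the Jacobian ideal J(f) in C{s,t,r} is {t^4, s - t/3, r}; counting standard monomials gives mu = 4. Corank 1: A-series; mu = 4 gives A_4.

A4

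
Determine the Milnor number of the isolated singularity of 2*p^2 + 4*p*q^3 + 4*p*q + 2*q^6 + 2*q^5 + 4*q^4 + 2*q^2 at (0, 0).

4

The Hessian of f at 0 has rank 1. Corank 1: A-series; mu = 4 gives A_4.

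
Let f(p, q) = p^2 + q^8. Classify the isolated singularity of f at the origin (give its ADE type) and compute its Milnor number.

Type A_{7}, Milnor number mu = 7.

The Hessian of f at 0 has rank 1. Corank 1: A-series; mu = 7 gives A_7.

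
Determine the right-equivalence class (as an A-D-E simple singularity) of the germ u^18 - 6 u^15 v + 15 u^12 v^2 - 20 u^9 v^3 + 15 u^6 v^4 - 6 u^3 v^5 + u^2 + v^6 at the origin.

The Hessian of f at 0 is [[2, 0], [0, 0]] with rank 1, so corank 1. A Groebner basis of the Jacobian ideal J(f) in C{u,v} is {v^5, u}; counting standard monomials gives mu = 5. Corank 1: A-series; mu = 5 gives A_5.

A_5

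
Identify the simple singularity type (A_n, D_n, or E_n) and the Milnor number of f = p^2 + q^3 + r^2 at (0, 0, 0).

The Hessian of f at 0 is [[2, 0, 0], [0, 0, 0], [0, 0, 2]] with rank 2, so corank 1. A Groebner basis of the Jacobian ideal J(f) in C{p,q,r} is {q^2, p, r}; counting standard monomials gives mu = 2. Corank 1: A-series; mu = 2 gives A_2.

Type A2, Milnor number mu = 2.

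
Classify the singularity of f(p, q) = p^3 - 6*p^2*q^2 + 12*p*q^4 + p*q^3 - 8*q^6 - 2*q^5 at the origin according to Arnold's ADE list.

E7

The Hessian of f at 0 has rank 0. Corank 2; j^3 = p^3 is a perfect cube, so E-series; the 4-jet and mu = 7 give E_7.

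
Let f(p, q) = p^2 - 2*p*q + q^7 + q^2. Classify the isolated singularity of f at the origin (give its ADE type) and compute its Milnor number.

Type A6, Milnor number mu = 6.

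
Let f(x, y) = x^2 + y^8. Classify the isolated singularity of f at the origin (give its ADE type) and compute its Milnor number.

Type A_{7}, Milnor number mu = 7.

The Hessian of f at 0 has rank 1. Corank 1: A-series; mu = 7 gives A_7.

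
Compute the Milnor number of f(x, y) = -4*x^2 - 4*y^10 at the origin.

9

The Hessian of f at 0 has rank 1. Corank 1: A-series; mu = 9 gives A_9.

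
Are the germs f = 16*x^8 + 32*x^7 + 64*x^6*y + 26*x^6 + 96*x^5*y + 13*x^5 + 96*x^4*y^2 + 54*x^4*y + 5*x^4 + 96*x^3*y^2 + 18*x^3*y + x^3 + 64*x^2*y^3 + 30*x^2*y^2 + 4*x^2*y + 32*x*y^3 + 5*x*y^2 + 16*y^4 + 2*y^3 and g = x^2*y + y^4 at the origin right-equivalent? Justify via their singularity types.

The Hessian of f at 0 is [[0, 0], [0, 0]] with rank 0, so corank 2. A Groebner basis of the Jacobian ideal J(f) in C{x,y} is {x*y^2 + x*y/3 + y^2/3, -x*y/3 + y^3 - y^2/3, x^2 + 10*x*y/3 + 7*y^2/3}; counting standard monomials gives mu = 5. Corank 2; j^3 = (x + y)^2*(x + 2*y) has shape L^2 M (L != M), so D-series; mu = 5 gives D_5. The Hessian of g at 0 is [[0, 0], [0, 0]] with rank 0, so corank 2. A Groebner basis of the Jacobian ideal J(g) in C{x,y} is {x^3, x^2/4 + y^3, x*y}; counting standard monomials gives mu = 5. Corank 2; j^3 = x^2*y has shape L^2 M (L != M), so D-series; mu = 5 gives D_5. Both have type D_5, hence right-equivalent.

Yes.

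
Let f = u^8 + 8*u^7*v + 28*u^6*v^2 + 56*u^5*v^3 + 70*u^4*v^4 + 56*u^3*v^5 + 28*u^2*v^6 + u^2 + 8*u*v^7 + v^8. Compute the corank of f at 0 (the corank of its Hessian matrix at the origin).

Hessian at 0 has rank 1.

1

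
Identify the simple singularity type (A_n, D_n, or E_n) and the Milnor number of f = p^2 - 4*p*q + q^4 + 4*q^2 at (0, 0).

The Hessian of f at 0 has rank 1. Corank 1: A-series; mu = 3 gives A_3.

Type A_3, Milnor number mu = 3.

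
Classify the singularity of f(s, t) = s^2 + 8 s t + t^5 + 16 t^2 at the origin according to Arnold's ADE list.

The Hessian of f at 0 is [[2, 8], [8, 32]] with rank 1, so corank 1. A Groebner basis of the Jacobian ideal J(f) in C{s,t} is {t^4, s + 4*t}; counting standard monomials gives mu = 4. Corank 1: A-series; mu = 4 gives A_4.

A_{4}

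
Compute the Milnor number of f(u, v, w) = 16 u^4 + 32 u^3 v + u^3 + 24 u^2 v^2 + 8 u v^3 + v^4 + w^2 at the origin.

The Hessian of f at 0 has rank 1. Corank 2; j^3 = u^3 is a perfect cube, so E-series; the 4-jet and mu = 6 give E_6.

6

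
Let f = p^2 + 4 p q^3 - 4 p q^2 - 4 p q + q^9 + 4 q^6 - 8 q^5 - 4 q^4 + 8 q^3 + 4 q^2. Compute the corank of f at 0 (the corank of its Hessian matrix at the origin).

Hessian at 0 has rank 1.

1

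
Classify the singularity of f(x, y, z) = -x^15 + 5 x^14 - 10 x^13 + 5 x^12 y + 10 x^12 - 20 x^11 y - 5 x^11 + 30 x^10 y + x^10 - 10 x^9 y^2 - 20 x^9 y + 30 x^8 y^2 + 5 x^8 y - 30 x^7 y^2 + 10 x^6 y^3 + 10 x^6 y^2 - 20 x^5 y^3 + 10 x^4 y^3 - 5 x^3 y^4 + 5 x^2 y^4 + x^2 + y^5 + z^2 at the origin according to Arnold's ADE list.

A_4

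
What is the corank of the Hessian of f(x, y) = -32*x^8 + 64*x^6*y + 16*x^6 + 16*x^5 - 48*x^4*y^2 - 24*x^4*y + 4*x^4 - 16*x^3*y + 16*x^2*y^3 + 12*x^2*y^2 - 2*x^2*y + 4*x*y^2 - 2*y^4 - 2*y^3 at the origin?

2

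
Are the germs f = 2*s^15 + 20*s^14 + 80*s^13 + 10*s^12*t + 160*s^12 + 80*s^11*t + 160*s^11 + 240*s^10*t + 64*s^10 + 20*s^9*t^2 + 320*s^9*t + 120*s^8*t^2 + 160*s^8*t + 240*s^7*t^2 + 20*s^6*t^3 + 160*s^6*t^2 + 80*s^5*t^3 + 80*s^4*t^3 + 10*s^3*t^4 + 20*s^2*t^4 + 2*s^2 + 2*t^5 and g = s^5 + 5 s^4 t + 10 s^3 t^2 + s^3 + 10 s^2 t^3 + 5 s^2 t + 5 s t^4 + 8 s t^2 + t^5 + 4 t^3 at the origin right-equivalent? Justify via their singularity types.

No.

The Hessian of f at 0 has rank 1. Corank 1: A-series; mu = 4 gives A_4. The Hessian of g at 0 has rank 0. Corank 2; j^3 = (s + t)*(s + 2*t)^2 has shape L^2 M (L != M), so D-series; mu = 6 gives D_6. f is A_4 but g is D_6, hence not right-equivalent.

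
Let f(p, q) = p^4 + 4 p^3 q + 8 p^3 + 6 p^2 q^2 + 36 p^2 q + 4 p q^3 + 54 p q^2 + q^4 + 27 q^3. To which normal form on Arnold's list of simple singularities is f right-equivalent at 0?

E_{6}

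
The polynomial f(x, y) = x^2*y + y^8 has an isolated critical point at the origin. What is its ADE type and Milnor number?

The Hessian of f at 0 has rank 0. Corank 2; j^3 = x^2*y has shape L^2 M (L != M), so D-series; mu = 9 gives D_9.

Type D_{9}, Milnor number mu = 9.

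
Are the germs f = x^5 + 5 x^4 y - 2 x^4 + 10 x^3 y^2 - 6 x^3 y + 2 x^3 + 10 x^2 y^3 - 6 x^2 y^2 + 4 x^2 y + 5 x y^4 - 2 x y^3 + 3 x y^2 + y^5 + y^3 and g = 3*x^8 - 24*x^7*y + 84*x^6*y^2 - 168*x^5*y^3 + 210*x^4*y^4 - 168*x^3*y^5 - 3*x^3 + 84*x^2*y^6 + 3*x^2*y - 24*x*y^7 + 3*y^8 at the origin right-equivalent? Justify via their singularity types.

The Hessian of f at 0 has rank 0. Corank 2; j^3 = (x + y)*(2*x^2 + 2*x*y + y^2) splits into three distinct lines over C (the quadratic factor has nonzero discriminant), so D_4. The Hessian of g at 0 has rank 0. Corank 2; j^3 = -3*x^2*(x - y) has shape L^2 M (L != M), so D-series; mu = 9 gives D_9. f is D_4 but g is D_9, hence not right-equivalent.

No.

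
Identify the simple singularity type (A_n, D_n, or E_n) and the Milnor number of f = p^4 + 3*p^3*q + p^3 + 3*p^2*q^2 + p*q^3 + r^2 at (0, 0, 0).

The Hessian of f at 0 is [[0, 0, 0], [0, 0, 0], [0, 0, 2]] with rank 1, so corank 2. A Groebner basis of the Jacobian ideal J(f) in C{p,q,r} is {3*p^2 + q^4 + q^3, p^3, p^2*q - p^2 - q^3/3, 2*p^2 + p*q^2 + 2*q^3/3, r}; counting standard monomials gives mu = 7. Corank 2; j^3 = p^3 is a perfect cube, so E-series; the 4-jet and mu = 7 give E_7.

Type E7, Milnor number mu = 7.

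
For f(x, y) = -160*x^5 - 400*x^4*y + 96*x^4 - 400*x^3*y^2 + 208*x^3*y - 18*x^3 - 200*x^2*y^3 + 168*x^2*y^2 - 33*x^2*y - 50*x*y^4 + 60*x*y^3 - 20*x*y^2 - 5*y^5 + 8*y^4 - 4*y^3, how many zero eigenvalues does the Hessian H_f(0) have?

2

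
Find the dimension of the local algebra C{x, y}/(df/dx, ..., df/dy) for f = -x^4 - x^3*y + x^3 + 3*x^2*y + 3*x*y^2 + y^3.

7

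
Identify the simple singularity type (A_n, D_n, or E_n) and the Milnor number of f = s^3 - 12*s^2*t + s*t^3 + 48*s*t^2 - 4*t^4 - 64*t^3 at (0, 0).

The Hessian of f at 0 is [[0, 0], [0, 0]] with rank 0, so corank 2. A Groebner basis of the Jacobian ideal J(f) in C{s,t} is {s^3 - 12*s^2*t - 384*s^2 + 3072*s*t - 6144*t^2, 12*s^2 + s*t^2 - 96*s*t + 192*t^2, 3*s^2 - 24*s*t + t^3 + 48*t^2}; counting standard monomials gives mu = 7. Corank 2; j^3 = (s - 4*t)^3 is a perfect cube, so E-series; the 4-jet and mu = 7 give E_7.

Type E_7, Milnor number mu = 7.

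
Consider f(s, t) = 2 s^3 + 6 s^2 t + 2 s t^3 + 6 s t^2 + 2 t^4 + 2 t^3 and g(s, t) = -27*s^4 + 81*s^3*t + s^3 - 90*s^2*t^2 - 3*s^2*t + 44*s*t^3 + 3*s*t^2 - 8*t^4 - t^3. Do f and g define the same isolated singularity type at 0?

The Hessian of f at 0 is [[0, 0], [0, 0]] with rank 0, so corank 2. A Groebner basis of the Jacobian ideal J(f) in C{s,t} is {s^3 + 3*s^2*t + 6*s^2 + 12*s*t + 6*t^2, -3*s^2 + s*t^2 - 6*s*t - 3*t^2, 3*s^2 + 6*s*t + t^3 + 3*t^2}; counting standard monomials gives mu = 7. Corank 2; j^3 = 2*(s + t)^3 is a perfect cube, so E-series; the 4-jet and mu = 7 give E_7. The Hessian of g at 0 is [[0, 0], [0, 0]] with rank 0, so corank 2. A Groebner basis of the Jacobian ideal J(g) in C{s,t} is {s^2/3 - 2*s*t/3 + t^4 - t^3/9 + t^2/3, s^3 - 5*s^2/3 + 10*s*t/3 - 4*t^3/9 - 5*t^2/3, s^2*t - 11*s^2/9 + 22*s*t/9 - 16*t^3/27 - 11*t^2/9, -2*s^2/3 + s*t^2 + 4*s*t/3 - 7*t^3/9 - 2*t^2/3}; counting standard monomials gives mu = 7. Corank 2; j^3 = (s - t)^3 is a perfect cube, so E-series; the 4-jet and mu = 7 give E_7. Both have type E_7, hence right-equivalent.

Yes.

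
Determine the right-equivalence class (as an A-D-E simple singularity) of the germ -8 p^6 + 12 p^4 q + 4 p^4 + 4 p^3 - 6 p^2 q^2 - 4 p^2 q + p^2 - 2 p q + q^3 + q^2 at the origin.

The Hessian of f at 0 is [[2, -2], [-2, 2]] with rank 1, so corank 1. A Groebner basis of the Jacobian ideal J(f) in C{p,q} is {q^2, p - q}; counting standard monomials gives mu = 2. Corank 1: A-series; mu = 2 gives A_2.

A2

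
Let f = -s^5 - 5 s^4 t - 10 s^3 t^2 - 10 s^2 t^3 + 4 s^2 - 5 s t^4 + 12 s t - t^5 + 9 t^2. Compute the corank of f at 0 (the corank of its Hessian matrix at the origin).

1

Hessian at 0 has rank 1.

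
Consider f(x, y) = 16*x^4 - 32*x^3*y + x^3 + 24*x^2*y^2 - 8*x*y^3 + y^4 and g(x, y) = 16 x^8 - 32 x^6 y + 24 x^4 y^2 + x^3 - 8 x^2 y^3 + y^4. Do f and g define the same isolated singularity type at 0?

Yes.

The Hessian of f at 0 is [[0, 0], [0, 0]] with rank 0, so corank 2. A Groebner basis of the Jacobian ideal J(f) in C{x,y} is {y^4, x*y^2 - y^3/6, x^2}; counting standard monomials gives mu = 6. Corank 2; j^3 = x^3 is a perfect cube, so E-series; the 4-jet and mu = 6 give E_6. The Hessian of g at 0 is [[0, 0], [0, 0]] with rank 0, so corank 2. A Groebner basis of the Jacobian ideal J(g) in C{x,y} is {y^3, x^2}; counting standard monomials gives mu = 6. Corank 2; j^3 = x^3 is a perfect cube, so E-series; the 4-jet and mu = 6 give E_6. Both have type E_6, hence right-equivalent.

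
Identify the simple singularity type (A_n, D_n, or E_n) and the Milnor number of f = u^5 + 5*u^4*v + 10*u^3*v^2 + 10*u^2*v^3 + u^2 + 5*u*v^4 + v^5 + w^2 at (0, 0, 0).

The Hessian of f at 0 has rank 2. Corank 1: A-series; mu = 4 gives A_4.

Type A_4, Milnor number mu = 4.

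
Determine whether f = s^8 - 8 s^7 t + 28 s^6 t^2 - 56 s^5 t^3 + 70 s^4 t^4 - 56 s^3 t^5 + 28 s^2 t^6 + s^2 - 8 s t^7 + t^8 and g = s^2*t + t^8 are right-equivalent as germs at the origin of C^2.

The Hessian of f at 0 is [[2, 0], [0, 0]] with rank 1, so corank 1. A Groebner basis of the Jacobian ideal J(f) in C{s,t} is {t^7, s}; counting standard monomials gives mu = 7. Corank 1: A-series; mu = 7 gives A_7. The Hessian of g at 0 is [[0, 0], [0, 0]] with rank 0, so corank 2. A Groebner basis of the Jacobian ideal J(g) in C{s,t} is {s^2/8 + t^7, s^3, s*t}; counting standard monomials gives mu = 9. Corank 2; j^3 = s^2*t has shape L^2 M (L != M), so D-series; mu = 9 gives D_9. f is A_7 but g is D_9, hence not right-equivalent.

No.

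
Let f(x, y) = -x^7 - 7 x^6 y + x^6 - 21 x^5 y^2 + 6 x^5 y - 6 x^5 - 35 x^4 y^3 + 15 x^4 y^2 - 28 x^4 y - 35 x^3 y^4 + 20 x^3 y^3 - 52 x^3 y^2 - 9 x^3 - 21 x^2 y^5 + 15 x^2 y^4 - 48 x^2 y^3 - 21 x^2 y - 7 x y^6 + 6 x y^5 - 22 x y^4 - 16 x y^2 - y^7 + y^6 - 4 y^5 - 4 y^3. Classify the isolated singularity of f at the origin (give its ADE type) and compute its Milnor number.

The Hessian of f at 0 is [[0, 0], [0, 0]] with rank 0, so corank 2. A Groebner basis of the Jacobian ideal J(f) in C{x,y} is {243*x^2 + 405*x*y + y^4 + 162*y^2, x^3 + 6*x^2 + 8*x*y + 8*y^3/27 + 8*y^2/3, x^2*y - 6*x^2 - 8*x*y - 4*y^3/9 - 8*y^2/3, 9*x^2/2 + x*y^2 + 6*x*y + 2*y^3/3 + 2*y^2}; counting standard monomials gives mu = 7. Corank 2; j^3 = -(x + y)*(3*x + 2*y)^2 has shape L^2 M (L != M), so D-series; mu = 7 gives D_7.

Type D_7, Milnor number mu = 7.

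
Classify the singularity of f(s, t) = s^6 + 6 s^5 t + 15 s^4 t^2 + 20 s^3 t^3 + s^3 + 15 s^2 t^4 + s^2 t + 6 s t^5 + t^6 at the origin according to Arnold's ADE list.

D_7

The Hessian of f at 0 is [[0, 0], [0, 0]] with rank 0, so corank 2. A Groebner basis of the Jacobian ideal J(f) in C{s,t} is {-s*t/6 + t^5, s*t^2, s^2 + s*t}; counting standard monomials gives mu = 7. Corank 2; j^3 = s^2*(s + t) has shape L^2 M (L != M), so D-series; mu = 7 gives D_7.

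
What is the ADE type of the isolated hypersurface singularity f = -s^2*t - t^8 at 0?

D9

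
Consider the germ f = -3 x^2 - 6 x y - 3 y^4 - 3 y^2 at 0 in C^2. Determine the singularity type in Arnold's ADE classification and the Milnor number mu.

The Hessian of f at 0 has rank 1. Corank 1: A-series; mu = 3 gives A_3.

Type A3, Milnor number mu = 3.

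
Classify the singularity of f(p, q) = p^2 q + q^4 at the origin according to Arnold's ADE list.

D5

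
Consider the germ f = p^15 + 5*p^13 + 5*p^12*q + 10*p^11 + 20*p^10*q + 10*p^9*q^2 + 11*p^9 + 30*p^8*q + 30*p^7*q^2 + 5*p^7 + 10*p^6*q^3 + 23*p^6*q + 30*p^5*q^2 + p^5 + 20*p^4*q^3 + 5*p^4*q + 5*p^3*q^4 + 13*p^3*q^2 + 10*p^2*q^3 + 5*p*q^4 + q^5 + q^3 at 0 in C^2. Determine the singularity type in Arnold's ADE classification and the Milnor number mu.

Type E_{8}, Milnor number mu = 8.

The Hessian of f at 0 is [[0, 0], [0, 0]] with rank 0, so corank 2. A Groebner basis of the Jacobian ideal J(f) in C{p,q} is {p^4 - 2*q^2, p^3*q + q^2/2, p*q^2, q^3}; counting standard monomials gives mu = 8. Corank 2; j^3 = q^3 is a perfect cube, so E-series; the 5-jet and mu = 8 give E_8.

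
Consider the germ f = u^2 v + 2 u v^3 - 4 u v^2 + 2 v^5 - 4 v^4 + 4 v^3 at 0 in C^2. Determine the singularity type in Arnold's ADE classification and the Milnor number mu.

The Hessian of f at 0 has rank 0. Corank 2; j^3 = v*(u - 2*v)^2 has shape L^2 M (L != M), so D-series; mu = 6 gives D_6.

Type D_6, Milnor number mu = 6.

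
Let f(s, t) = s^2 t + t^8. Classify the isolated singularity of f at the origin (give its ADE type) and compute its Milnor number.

Type D9, Milnor number mu = 9.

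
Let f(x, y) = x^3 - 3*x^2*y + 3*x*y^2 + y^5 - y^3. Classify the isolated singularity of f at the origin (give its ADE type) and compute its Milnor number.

Type E8, Milnor number mu = 8.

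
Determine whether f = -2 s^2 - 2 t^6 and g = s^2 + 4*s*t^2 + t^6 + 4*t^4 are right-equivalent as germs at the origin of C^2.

The Hessian of f at 0 has rank 1. Corank 1: A-series; mu = 5 gives A_5. The Hessian of g at 0 has rank 1. Corank 1: A-series; mu = 5 gives A_5. Both have type A_5, hence right-equivalent.

Yes.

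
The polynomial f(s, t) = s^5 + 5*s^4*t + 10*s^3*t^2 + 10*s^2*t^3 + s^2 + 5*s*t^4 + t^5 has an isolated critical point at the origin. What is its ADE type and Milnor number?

Type A_{4}, Milnor number mu = 4.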